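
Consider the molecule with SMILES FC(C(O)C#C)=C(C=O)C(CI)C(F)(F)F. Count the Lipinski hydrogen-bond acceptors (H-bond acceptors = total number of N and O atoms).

N atoms: 0; O atoms: 2.
Lipinski HBA = 0 + 2 = 2.

2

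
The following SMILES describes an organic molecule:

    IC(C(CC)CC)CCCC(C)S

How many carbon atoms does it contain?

11

Count every carbon token in the SMILES (each C, including those in ring-closure positions and inside branches).
Carbon count: 11.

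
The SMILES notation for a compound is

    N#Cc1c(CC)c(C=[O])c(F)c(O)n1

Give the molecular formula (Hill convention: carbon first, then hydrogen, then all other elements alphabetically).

C9H7FN2O2

Walk through each heavy atom and fill implicit hydrogens from standard valence (C 4, N 3, O 2, S 2, halogen 1); for lowercase aromatic atoms, an aromatic c carries 1 H when it has two neighbours and 0 H with three, and aromatic n carries 0 H:
  atom 1: N, bond orders sum to 3 (valence 3) → 0 H
  atom 2: C, bond orders sum to 4 (valence 4) → 0 H
  atom 3: aromatic c, 3 neighbours → 0 H
  atom 4: aromatic c, 3 neighbours → 0 H
  atom 5: C, bond orders sum to 2 (valence 4) → 2 H
  atom 6: C, bond orders sum to 1 (valence 4) → 3 H
  atom 7: aromatic c, 3 neighbours → 0 H
  atom 8: C, bond orders sum to 3 (valence 4) → 1 H
  atom 9: O with explicit H count 0
  atom 10: aromatic c, 3 neighbours → 0 H
  atom 11: F (halogen, monovalent) → 0 H
  atom 12: aromatic c, 3 neighbours → 0 H
  atom 13: O, bond orders sum to 1 (valence 2) → 1 H
  atom 14: aromatic n, 2 neighbours → 0 H
Totals → C:9, H:7, F:1, N:2, O:2.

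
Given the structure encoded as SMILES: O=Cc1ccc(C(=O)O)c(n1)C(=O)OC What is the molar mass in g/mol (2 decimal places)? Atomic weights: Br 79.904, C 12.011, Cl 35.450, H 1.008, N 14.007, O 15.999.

209.16 g/mol

First, the molecular formula is C9H7NO5 (counting implicit H from valence).
  C: 9 × 12.011 = 108.099
  H: 7 × 1.008 = 7.056
  N: 1 × 14.007 = 14.007
  O: 5 × 15.999 = 79.995
Sum: 9×12.011 + 7×1.008 + 1×14.007 + 5×15.999 = 209.157 → 209.16 g/mol.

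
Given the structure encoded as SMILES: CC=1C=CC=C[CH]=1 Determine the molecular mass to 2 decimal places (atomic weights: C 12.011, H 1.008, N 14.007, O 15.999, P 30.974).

First, the molecular formula is C7H8 (counting implicit H from valence).
  C: 7 × 12.011 = 84.077
  H: 8 × 1.008 = 8.064
Sum: 7×12.011 + 8×1.008 = 92.141 → 92.14 g/mol.

92.14 g/mol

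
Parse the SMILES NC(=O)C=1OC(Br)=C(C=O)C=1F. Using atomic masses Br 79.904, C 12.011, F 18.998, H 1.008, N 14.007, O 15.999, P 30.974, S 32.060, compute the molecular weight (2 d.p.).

First, the molecular formula is C6H3BrFNO3 (counting implicit H from valence).
  Br: 1 × 79.904 = 79.904
  C: 6 × 12.011 = 72.066
  F: 1 × 18.998 = 18.998
  H: 3 × 1.008 = 3.024
  N: 1 × 14.007 = 14.007
  O: 3 × 15.999 = 47.997
Sum: 1×79.904 + 6×12.011 + 1×18.998 + 3×1.008 + 1×14.007 + 3×15.999 = 235.996 → 236.00 g/mol.

236.00 g/mol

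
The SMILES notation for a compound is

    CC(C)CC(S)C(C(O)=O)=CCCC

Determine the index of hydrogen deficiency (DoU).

2

Molecular formula: C11H20O2S.
DoU = (2C + 2 + N − H − X) / 2, where X is the halogen count and O/S are ignored.
    = (2·11 + 2 + 0 − 20 − 0) / 2 = 4 / 2 = 2.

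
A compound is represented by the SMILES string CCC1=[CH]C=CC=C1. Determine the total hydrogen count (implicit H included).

10

Walk through each heavy atom and fill implicit hydrogens from standard valence (C 4, N 3, O 2, S 2, halogen 1):
  atom 1: C, bond orders sum to 1 (valence 4) → 3 H
  atom 2: C, bond orders sum to 2 (valence 4) → 2 H
  atom 3: C, bond orders sum to 4 (valence 4) → 0 H
  atom 4: C with explicit H count 1
  atom 5: C, bond orders sum to 3 (valence 4) → 1 H
  atom 6: C, bond orders sum to 3 (valence 4) → 1 H
  atom 7: C, bond orders sum to 3 (valence 4) → 1 H
  atom 8: C, bond orders sum to 3 (valence 4) → 1 H
Total hydrogens: 10.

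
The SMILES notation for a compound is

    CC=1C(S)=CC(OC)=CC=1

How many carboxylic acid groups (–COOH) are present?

0

Scan the SMILES for the carboxylic acid motif — none present.
Groups that are present: 1 ether, 1 thiol.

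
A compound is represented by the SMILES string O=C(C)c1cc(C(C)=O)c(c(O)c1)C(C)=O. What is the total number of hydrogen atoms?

Walk through each heavy atom and fill implicit hydrogens from standard valence (C 4, N 3, O 2, S 2, halogen 1); for lowercase aromatic atoms, an aromatic c carries 1 H when it has two neighbours and 0 H with three, and aromatic n carries 0 H:
  atom 1: O, bond orders sum to 2 (valence 2) → 0 H
  atom 2: C, bond orders sum to 4 (valence 4) → 0 H
  atom 3: C, bond orders sum to 1 (valence 4) → 3 H
  atom 4: aromatic c, 3 neighbours → 0 H
  atom 5: aromatic c, 2 neighbours → 1 H
  atom 6: aromatic c, 3 neighbours → 0 H
  atom 7: C, bond orders sum to 4 (valence 4) → 0 H
  atom 8: C, bond orders sum to 1 (valence 4) → 3 H
  atom 9: O, bond orders sum to 2 (valence 2) → 0 H
  atom 10: aromatic c, 3 neighbours → 0 H
  atom 11: aromatic c, 3 neighbours → 0 H
  atom 12: O, bond orders sum to 1 (valence 2) → 1 H
  atom 13: aromatic c, 2 neighbours → 1 H
  atom 14: C, bond orders sum to 4 (valence 4) → 0 H
  atom 15: C, bond orders sum to 1 (valence 4) → 3 H
  atom 16: O, bond orders sum to 2 (valence 2) → 0 H
Total hydrogens: 12.

12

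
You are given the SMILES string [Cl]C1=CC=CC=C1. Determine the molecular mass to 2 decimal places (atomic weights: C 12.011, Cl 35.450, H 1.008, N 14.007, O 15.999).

112.56 g/mol

First, the molecular formula is C6H5Cl (counting implicit H from valence).
  C: 6 × 12.011 = 72.066
  Cl: 1 × 35.450 = 35.450
  H: 5 × 1.008 = 5.040
Sum: 6×12.011 + 1×35.450 + 5×1.008 = 112.556 → 112.56 g/mol.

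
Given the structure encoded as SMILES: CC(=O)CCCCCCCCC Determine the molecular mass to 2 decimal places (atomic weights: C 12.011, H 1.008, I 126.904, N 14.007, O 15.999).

First, the molecular formula is C11H22O (counting implicit H from valence).
  C: 11 × 12.011 = 132.121
  H: 22 × 1.008 = 22.176
  O: 1 × 15.999 = 15.999
Sum: 11×12.011 + 22×1.008 + 1×15.999 = 170.296 → 170.30 g/mol.

170.30 g/mol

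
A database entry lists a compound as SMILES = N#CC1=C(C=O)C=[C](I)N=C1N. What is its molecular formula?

Walk through each heavy atom and fill implicit hydrogens from standard valence (C 4, N 3, O 2, S 2, halogen 1):
  atom 1: N, bond orders sum to 3 (valence 3) → 0 H
  atom 2: C, bond orders sum to 4 (valence 4) → 0 H
  atom 3: C, bond orders sum to 4 (valence 4) → 0 H
  atom 4: C, bond orders sum to 4 (valence 4) → 0 H
  atom 5: C, bond orders sum to 3 (valence 4) → 1 H
  atom 6: O, bond orders sum to 2 (valence 2) → 0 H
  atom 7: C, bond orders sum to 3 (valence 4) → 1 H
  atom 8: C with explicit H count 0
  atom 9: I (halogen, monovalent) → 0 H
  atom 10: N, bond orders sum to 3 (valence 3) → 0 H
  atom 11: C, bond orders sum to 4 (valence 4) → 0 H
  atom 12: N, bond orders sum to 1 (valence 3) → 2 H
Totals → C:7, H:4, I:1, N:3, O:1.

C7H4IN3O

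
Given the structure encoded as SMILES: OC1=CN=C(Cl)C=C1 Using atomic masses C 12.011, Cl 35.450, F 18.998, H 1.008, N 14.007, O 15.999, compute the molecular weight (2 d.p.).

129.54 g/mol

First, the molecular formula is C5H4ClNO (counting implicit H from valence).
  C: 5 × 12.011 = 60.055
  Cl: 1 × 35.450 = 35.450
  H: 4 × 1.008 = 4.032
  N: 1 × 14.007 = 14.007
  O: 1 × 15.999 = 15.999
Sum: 5×12.011 + 1×35.450 + 4×1.008 + 1×14.007 + 1×15.999 = 129.543 → 129.54 g/mol.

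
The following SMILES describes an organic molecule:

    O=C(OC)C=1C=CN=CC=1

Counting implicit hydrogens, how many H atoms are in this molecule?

7

Walk through each heavy atom and fill implicit hydrogens from standard valence (C 4, N 3, O 2, S 2, halogen 1):
  atom 1: O, bond orders sum to 2 (valence 2) → 0 H
  atom 2: C, bond orders sum to 4 (valence 4) → 0 H
  atom 3: O, bond orders sum to 2 (valence 2) → 0 H
  atom 4: C, bond orders sum to 1 (valence 4) → 3 H
  atom 5: C, bond orders sum to 4 (valence 4) → 0 H
  atom 6: C, bond orders sum to 3 (valence 4) → 1 H
  atom 7: C, bond orders sum to 3 (valence 4) → 1 H
  atom 8: N, bond orders sum to 3 (valence 3) → 0 H
  atom 9: C, bond orders sum to 3 (valence 4) → 1 H
  atom 10: C, bond orders sum to 3 (valence 4) → 1 H
Total hydrogens: 7.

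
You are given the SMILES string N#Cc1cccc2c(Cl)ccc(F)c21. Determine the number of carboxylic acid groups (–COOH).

0

Scan the SMILES for the carboxylic acid motif — none present.
Groups that are present: 1 nitrile.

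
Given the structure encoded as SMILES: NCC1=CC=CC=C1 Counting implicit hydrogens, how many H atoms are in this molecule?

9

Walk through each heavy atom and fill implicit hydrogens from standard valence (C 4, N 3, O 2, S 2, halogen 1):
  atom 1: N, bond orders sum to 1 (valence 3) → 2 H
  atom 2: C, bond orders sum to 2 (valence 4) → 2 H
  atom 3: C, bond orders sum to 4 (valence 4) → 0 H
  atom 4: C, bond orders sum to 3 (valence 4) → 1 H
  atom 5: C, bond orders sum to 3 (valence 4) → 1 H
  atom 6: C, bond orders sum to 3 (valence 4) → 1 H
  atom 7: C, bond orders sum to 3 (valence 4) → 1 H
  atom 8: C, bond orders sum to 3 (valence 4) → 1 H
Total hydrogens: 9.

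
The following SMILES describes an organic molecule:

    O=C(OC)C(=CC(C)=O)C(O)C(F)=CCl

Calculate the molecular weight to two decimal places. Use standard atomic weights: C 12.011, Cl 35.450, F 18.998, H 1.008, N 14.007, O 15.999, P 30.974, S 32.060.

236.62 g/mol

First, the molecular formula is C9H10ClFO4 (counting implicit H from valence).
  C: 9 × 12.011 = 108.099
  Cl: 1 × 35.450 = 35.450
  F: 1 × 18.998 = 18.998
  H: 10 × 1.008 = 10.080
  O: 4 × 15.999 = 63.996
Sum: 9×12.011 + 1×35.450 + 1×18.998 + 10×1.008 + 4×15.999 = 236.623 → 236.62 g/mol.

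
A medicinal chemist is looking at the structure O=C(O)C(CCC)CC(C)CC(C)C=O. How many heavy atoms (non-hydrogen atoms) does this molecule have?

Every atom symbol written in the SMILES (organic subset) is one heavy atom; implicit H are not written.
Heavy atoms by element → C:12, O:3.
Total: 15.

15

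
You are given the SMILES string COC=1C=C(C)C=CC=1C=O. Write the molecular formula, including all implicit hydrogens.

Walk through each heavy atom and fill implicit hydrogens from standard valence (C 4, N 3, O 2, S 2, halogen 1):
  atom 1: C, bond orders sum to 1 (valence 4) → 3 H
  atom 2: O, bond orders sum to 2 (valence 2) → 0 H
  atom 3: C, bond orders sum to 4 (valence 4) → 0 H
  atom 4: C, bond orders sum to 3 (valence 4) → 1 H
  atom 5: C, bond orders sum to 4 (valence 4) → 0 H
  atom 6: C, bond orders sum to 1 (valence 4) → 3 H
  atom 7: C, bond orders sum to 3 (valence 4) → 1 H
  atom 8: C, bond orders sum to 3 (valence 4) → 1 H
  atom 9: C, bond orders sum to 4 (valence 4) → 0 H
  atom 10: C, bond orders sum to 3 (valence 4) → 1 H
  atom 11: O, bond orders sum to 2 (valence 2) → 0 H
Totals → C:9, H:10, O:2.

C9H10O2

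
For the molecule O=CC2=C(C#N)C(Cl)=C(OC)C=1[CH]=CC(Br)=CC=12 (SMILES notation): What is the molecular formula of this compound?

Walk through each heavy atom and fill implicit hydrogens from standard valence (C 4, N 3, O 2, S 2, halogen 1):
  atom 1: O, bond orders sum to 2 (valence 2) → 0 H
  atom 2: C, bond orders sum to 3 (valence 4) → 1 H
  atom 3: C, bond orders sum to 4 (valence 4) → 0 H
  atom 4: C, bond orders sum to 4 (valence 4) → 0 H
  atom 5: C, bond orders sum to 4 (valence 4) → 0 H
  atom 6: N, bond orders sum to 3 (valence 3) → 0 H
  atom 7: C, bond orders sum to 4 (valence 4) → 0 H
  atom 8: Cl (halogen, monovalent) → 0 H
  atom 9: C, bond orders sum to 4 (valence 4) → 0 H
  atom 10: O, bond orders sum to 2 (valence 2) → 0 H
  atom 11: C, bond orders sum to 1 (valence 4) → 3 H
  atom 12: C, bond orders sum to 4 (valence 4) → 0 H
  atom 13: C with explicit H count 1
  atom 14: C, bond orders sum to 3 (valence 4) → 1 H
  atom 15: C, bond orders sum to 4 (valence 4) → 0 H
  atom 16: Br (halogen, monovalent) → 0 H
  atom 17: C, bond orders sum to 3 (valence 4) → 1 H
  atom 18: C, bond orders sum to 4 (valence 4) → 0 H
Totals → C:13, H:7, Br:1, Cl:1, N:1, O:2.
In Hill order: C13H7BrClNO2.

C13H7BrClNO2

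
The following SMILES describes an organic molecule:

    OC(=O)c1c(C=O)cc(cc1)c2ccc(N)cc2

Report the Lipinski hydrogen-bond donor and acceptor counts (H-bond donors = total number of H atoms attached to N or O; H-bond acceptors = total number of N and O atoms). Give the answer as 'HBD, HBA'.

Donors: find every N or O and count the H atoms it carries.
  atom 1 (O): bond orders sum to 1 → 1 H
  atom 3 (O): bond orders sum to 2 → 0 H
  atom 7 (O): bond orders sum to 2 → 0 H
  atom 16 (N): bond orders sum to 1 → 2 H
Lipinski HBD = 3.
Acceptors: N atoms = 1, O atoms = 3 → HBA = 4.

3, 4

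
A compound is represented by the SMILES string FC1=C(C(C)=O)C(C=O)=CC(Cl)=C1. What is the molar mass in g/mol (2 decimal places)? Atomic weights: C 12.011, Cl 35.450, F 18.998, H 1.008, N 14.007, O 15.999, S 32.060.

200.59 g/mol

First, the molecular formula is C9H6ClFO2 (counting implicit H from valence).
  C: 9 × 12.011 = 108.099
  Cl: 1 × 35.450 = 35.450
  F: 1 × 18.998 = 18.998
  H: 6 × 1.008 = 6.048
  O: 2 × 15.999 = 31.998
Sum: 9×12.011 + 1×35.450 + 1×18.998 + 6×1.008 + 2×15.999 = 200.593 → 200.59 g/mol.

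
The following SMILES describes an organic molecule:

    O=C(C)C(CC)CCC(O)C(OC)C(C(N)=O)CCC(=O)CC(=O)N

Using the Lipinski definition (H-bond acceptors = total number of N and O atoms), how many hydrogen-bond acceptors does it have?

N atoms: 2; O atoms: 6.
Lipinski HBA = 2 + 6 = 8.

8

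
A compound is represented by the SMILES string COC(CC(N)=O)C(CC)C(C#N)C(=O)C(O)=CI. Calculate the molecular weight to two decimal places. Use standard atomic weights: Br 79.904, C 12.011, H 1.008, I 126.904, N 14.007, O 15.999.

First, the molecular formula is C12H17IN2O4 (counting implicit H from valence).
  C: 12 × 12.011 = 144.132
  H: 17 × 1.008 = 17.136
  I: 1 × 126.904 = 126.904
  N: 2 × 14.007 = 28.014
  O: 4 × 15.999 = 63.996
Sum: 12×12.011 + 17×1.008 + 1×126.904 + 2×14.007 + 4×15.999 = 380.182 → 380.18 g/mol.

380.18 g/mol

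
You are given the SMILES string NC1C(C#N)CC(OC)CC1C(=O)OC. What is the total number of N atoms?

Scan the SMILES for N atoms (remember two-letter symbols like Cl and Br are single atoms).
Nitrogen count: 2.

2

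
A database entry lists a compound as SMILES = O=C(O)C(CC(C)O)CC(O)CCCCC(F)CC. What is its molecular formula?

C14H27FO4

Walk through each heavy atom and fill implicit hydrogens from standard valence (C 4, N 3, O 2, S 2, halogen 1):
  atom 1: O, bond orders sum to 2 (valence 2) → 0 H
  atom 2: C, bond orders sum to 4 (valence 4) → 0 H
  atom 3: O, bond orders sum to 1 (valence 2) → 1 H
  atom 4: C, bond orders sum to 3 (valence 4) → 1 H
  atom 5: C, bond orders sum to 2 (valence 4) → 2 H
  atom 6: C, bond orders sum to 3 (valence 4) → 1 H
  atom 7: C, bond orders sum to 1 (valence 4) → 3 H
  atom 8: O, bond orders sum to 1 (valence 2) → 1 H
  atom 9: C, bond orders sum to 2 (valence 4) → 2 H
  atom 10: C, bond orders sum to 3 (valence 4) → 1 H
  atom 11: O, bond orders sum to 1 (valence 2) → 1 H
  atom 12: C, bond orders sum to 2 (valence 4) → 2 H
  atom 13: C, bond orders sum to 2 (valence 4) → 2 H
  atom 14: C, bond orders sum to 2 (valence 4) → 2 H
  atom 15: C, bond orders sum to 2 (valence 4) → 2 H
  atom 16: C, bond orders sum to 3 (valence 4) → 1 H
  atom 17: F (halogen, monovalent) → 0 H
  atom 18: C, bond orders sum to 2 (valence 4) → 2 H
  atom 19: C, bond orders sum to 1 (valence 4) → 3 H
Totals → C:14, H:27, F:1, O:4.
In Hill order: C14H27FO4.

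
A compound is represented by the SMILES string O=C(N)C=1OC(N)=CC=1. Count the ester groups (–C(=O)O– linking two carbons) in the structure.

0

Scan the SMILES for the ester motif — none present.
Groups that are present: 1 amide, 1 primary amine.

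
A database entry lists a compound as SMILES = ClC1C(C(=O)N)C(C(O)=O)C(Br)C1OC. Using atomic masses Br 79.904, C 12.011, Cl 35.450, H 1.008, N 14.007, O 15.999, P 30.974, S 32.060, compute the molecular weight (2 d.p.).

First, the molecular formula is C8H11BrClNO4 (counting implicit H from valence).
  Br: 1 × 79.904 = 79.904
  C: 8 × 12.011 = 96.088
  Cl: 1 × 35.450 = 35.450
  H: 11 × 1.008 = 11.088
  N: 1 × 14.007 = 14.007
  O: 4 × 15.999 = 63.996
Sum: 1×79.904 + 8×12.011 + 1×35.450 + 11×1.008 + 1×14.007 + 4×15.999 = 300.533 → 300.53 g/mol.

300.53 g/mol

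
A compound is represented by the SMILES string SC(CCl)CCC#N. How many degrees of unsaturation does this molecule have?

Molecular formula: C5H8ClNS.
DoU = (2C + 2 + N − H − X) / 2, where X is the halogen count and O/S are ignored.
    = (2·5 + 2 + 1 − 8 − 1) / 2 = 4 / 2 = 2.

2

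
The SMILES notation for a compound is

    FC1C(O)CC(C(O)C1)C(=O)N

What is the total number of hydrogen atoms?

12

Walk through each heavy atom and fill implicit hydrogens from standard valence (C 4, N 3, O 2, S 2, halogen 1):
  atom 1: F (halogen, monovalent) → 0 H
  atom 2: C, bond orders sum to 3 (valence 4) → 1 H
  atom 3: C, bond orders sum to 3 (valence 4) → 1 H
  atom 4: O, bond orders sum to 1 (valence 2) → 1 H
  atom 5: C, bond orders sum to 2 (valence 4) → 2 H
  atom 6: C, bond orders sum to 3 (valence 4) → 1 H
  atom 7: C, bond orders sum to 3 (valence 4) → 1 H
  atom 8: O, bond orders sum to 1 (valence 2) → 1 H
  atom 9: C, bond orders sum to 2 (valence 4) → 2 H
  atom 10: C, bond orders sum to 4 (valence 4) → 0 H
  atom 11: O, bond orders sum to 2 (valence 2) → 0 H
  atom 12: N, bond orders sum to 1 (valence 3) → 2 H
Total hydrogens: 12.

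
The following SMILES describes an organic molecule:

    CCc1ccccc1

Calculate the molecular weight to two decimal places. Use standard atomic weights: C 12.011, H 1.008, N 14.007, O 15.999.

First, the molecular formula is C8H10 (counting implicit H from valence).
  C: 8 × 12.011 = 96.088
  H: 10 × 1.008 = 10.080
Sum: 8×12.011 + 10×1.008 = 106.168 → 106.17 g/mol.

106.17 g/mol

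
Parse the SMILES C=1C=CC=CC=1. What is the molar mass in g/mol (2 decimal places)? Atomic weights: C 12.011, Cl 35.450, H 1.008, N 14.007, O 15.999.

First, the molecular formula is C6H6 (counting implicit H from valence).
  C: 6 × 12.011 = 72.066
  H: 6 × 1.008 = 6.048
Sum: 6×12.011 + 6×1.008 = 78.114 → 78.11 g/mol.

78.11 g/mol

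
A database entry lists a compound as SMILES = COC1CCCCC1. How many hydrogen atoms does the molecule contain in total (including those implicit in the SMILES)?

14

Walk through each heavy atom and fill implicit hydrogens from standard valence (C 4, N 3, O 2, S 2, halogen 1):
  atom 1: C, bond orders sum to 1 (valence 4) → 3 H
  atom 2: O, bond orders sum to 2 (valence 2) → 0 H
  atom 3: C, bond orders sum to 3 (valence 4) → 1 H
  atom 4: C, bond orders sum to 2 (valence 4) → 2 H
  atom 5: C, bond orders sum to 2 (valence 4) → 2 H
  atom 6: C, bond orders sum to 2 (valence 4) → 2 H
  atom 7: C, bond orders sum to 2 (valence 4) → 2 H
  atom 8: C, bond orders sum to 2 (valence 4) → 2 H
Total hydrogens: 14.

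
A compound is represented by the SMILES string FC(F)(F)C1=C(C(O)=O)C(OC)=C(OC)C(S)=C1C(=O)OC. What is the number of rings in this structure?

In SMILES, each pair of matching ring-closure digits denotes one ring-closing bond; the number of such bonds equals the number of independent rings.
Ring-closure bonds here: 1.

1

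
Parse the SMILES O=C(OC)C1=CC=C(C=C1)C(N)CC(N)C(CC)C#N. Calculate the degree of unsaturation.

7

Molecular formula: C15H21N3O2.
DoU = (2C + 2 + N − H − X) / 2, where X is the halogen count and O/S are ignored.
    = (2·15 + 2 + 3 − 21 − 0) / 2 = 14 / 2 = 7.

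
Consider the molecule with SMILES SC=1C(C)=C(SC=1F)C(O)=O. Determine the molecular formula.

C6H5FO2S2

Walk through each heavy atom and fill implicit hydrogens from standard valence (C 4, N 3, O 2, S 2, halogen 1):
  atom 1: S, bond orders sum to 1 (valence 2) → 1 H
  atom 2: C, bond orders sum to 4 (valence 4) → 0 H
  atom 3: C, bond orders sum to 4 (valence 4) → 0 H
  atom 4: C, bond orders sum to 1 (valence 4) → 3 H
  atom 5: C, bond orders sum to 4 (valence 4) → 0 H
  atom 6: S, bond orders sum to 2 (valence 2) → 0 H
  atom 7: C, bond orders sum to 4 (valence 4) → 0 H
  atom 8: F (halogen, monovalent) → 0 H
  atom 9: C, bond orders sum to 4 (valence 4) → 0 H
  atom 10: O, bond orders sum to 1 (valence 2) → 1 H
  atom 11: O, bond orders sum to 2 (valence 2) → 0 H
Totals → C:6, H:5, F:1, O:2, S:2.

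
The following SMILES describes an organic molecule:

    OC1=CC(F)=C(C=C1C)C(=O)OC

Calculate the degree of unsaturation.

Molecular formula: C9H9FO3.
DoU = (2C + 2 + N − H − X) / 2, where X is the halogen count and O/S are ignored.
    = (2·9 + 2 + 0 − 9 − 1) / 2 = 10 / 2 = 5.

5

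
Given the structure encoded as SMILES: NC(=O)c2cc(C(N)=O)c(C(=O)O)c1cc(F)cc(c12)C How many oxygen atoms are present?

Scan the SMILES for O atoms (remember two-letter symbols like Cl and Br are single atoms).
Oxygen count: 4.

4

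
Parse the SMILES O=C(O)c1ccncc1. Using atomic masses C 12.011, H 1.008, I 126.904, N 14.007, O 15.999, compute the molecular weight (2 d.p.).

First, the molecular formula is C6H5NO2 (counting implicit H from valence).
  C: 6 × 12.011 = 72.066
  H: 5 × 1.008 = 5.040
  N: 1 × 14.007 = 14.007
  O: 2 × 15.999 = 31.998
Sum: 6×12.011 + 5×1.008 + 1×14.007 + 2×15.999 = 123.111 → 123.11 g/mol.

123.11 g/mol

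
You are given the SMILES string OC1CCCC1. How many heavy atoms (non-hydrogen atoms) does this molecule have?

6

Every atom symbol written in the SMILES (organic subset) is one heavy atom; implicit H are not written.
Heavy atoms by element → C:5, O:1.
Total: 6.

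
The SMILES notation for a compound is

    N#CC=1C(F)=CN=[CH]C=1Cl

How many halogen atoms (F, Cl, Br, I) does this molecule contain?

Halogen atoms appear at heavy-atom positions 5, 10 (1×Cl, 1×F).
Other groups present: 1 nitrile.
Halogen count: 2.

2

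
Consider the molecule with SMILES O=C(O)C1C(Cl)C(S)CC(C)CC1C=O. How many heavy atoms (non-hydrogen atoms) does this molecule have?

Every atom symbol written in the SMILES (organic subset) is one heavy atom; implicit H are not written.
Heavy atoms by element → C:10, Cl:1, O:3, S:1.
Total: 15.

15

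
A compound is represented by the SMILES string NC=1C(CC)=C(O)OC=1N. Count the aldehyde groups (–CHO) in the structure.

Scan the SMILES for the aldehyde motif — none present.
Groups that are present: 1 hydroxyl, 2 primary amine.

0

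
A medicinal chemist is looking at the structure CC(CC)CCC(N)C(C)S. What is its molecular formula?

C9H21NS

Walk through each heavy atom and fill implicit hydrogens from standard valence (C 4, N 3, O 2, S 2, halogen 1):
  atom 1: C, bond orders sum to 1 (valence 4) → 3 H
  atom 2: C, bond orders sum to 3 (valence 4) → 1 H
  atom 3: C, bond orders sum to 2 (valence 4) → 2 H
  atom 4: C, bond orders sum to 1 (valence 4) → 3 H
  atom 5: C, bond orders sum to 2 (valence 4) → 2 H
  atom 6: C, bond orders sum to 2 (valence 4) → 2 H
  atom 7: C, bond orders sum to 3 (valence 4) → 1 H
  atom 8: N, bond orders sum to 1 (valence 3) → 2 H
  atom 9: C, bond orders sum to 3 (valence 4) → 1 H
  atom 10: C, bond orders sum to 1 (valence 4) → 3 H
  atom 11: S, bond orders sum to 1 (valence 2) → 1 H
Totals → C:9, H:21, N:1, S:1.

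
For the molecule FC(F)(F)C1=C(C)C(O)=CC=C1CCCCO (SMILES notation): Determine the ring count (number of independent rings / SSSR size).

In SMILES, each pair of matching ring-closure digits denotes one ring-closing bond; the number of such bonds equals the number of independent rings.
Ring-closure bonds here: 1.

1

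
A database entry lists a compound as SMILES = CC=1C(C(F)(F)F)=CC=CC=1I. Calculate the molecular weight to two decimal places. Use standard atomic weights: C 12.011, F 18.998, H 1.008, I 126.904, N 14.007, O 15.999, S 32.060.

286.03 g/mol

First, the molecular formula is C8H6F3I (counting implicit H from valence).
  C: 8 × 12.011 = 96.088
  F: 3 × 18.998 = 56.994
  H: 6 × 1.008 = 6.048
  I: 1 × 126.904 = 126.904
Sum: 8×12.011 + 3×18.998 + 6×1.008 + 1×126.904 = 286.034 → 286.03 g/mol.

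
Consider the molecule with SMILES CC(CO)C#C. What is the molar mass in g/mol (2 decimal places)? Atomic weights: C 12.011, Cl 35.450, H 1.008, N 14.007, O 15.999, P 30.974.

84.12 g/mol

First, the molecular formula is C5H8O (counting implicit H from valence).
  C: 5 × 12.011 = 60.055
  H: 8 × 1.008 = 8.064
  O: 1 × 15.999 = 15.999
Sum: 5×12.011 + 8×1.008 + 1×15.999 = 84.118 → 84.12 g/mol.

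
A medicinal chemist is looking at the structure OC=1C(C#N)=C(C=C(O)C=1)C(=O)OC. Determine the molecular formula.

C9H7NO4

Walk through each heavy atom and fill implicit hydrogens from standard valence (C 4, N 3, O 2, S 2, halogen 1):
  atom 1: O, bond orders sum to 1 (valence 2) → 1 H
  atom 2: C, bond orders sum to 4 (valence 4) → 0 H
  atom 3: C, bond orders sum to 4 (valence 4) → 0 H
  atom 4: C, bond orders sum to 4 (valence 4) → 0 H
  atom 5: N, bond orders sum to 3 (valence 3) → 0 H
  atom 6: C, bond orders sum to 4 (valence 4) → 0 H
  atom 7: C, bond orders sum to 3 (valence 4) → 1 H
  atom 8: C, bond orders sum to 4 (valence 4) → 0 H
  atom 9: O, bond orders sum to 1 (valence 2) → 1 H
  atom 10: C, bond orders sum to 3 (valence 4) → 1 H
  atom 11: C, bond orders sum to 4 (valence 4) → 0 H
  atom 12: O, bond orders sum to 2 (valence 2) → 0 H
  atom 13: O, bond orders sum to 2 (valence 2) → 0 H
  atom 14: C, bond orders sum to 1 (valence 4) → 3 H
Totals → C:9, H:7, N:1, O:4.
In Hill order: C9H7NO4.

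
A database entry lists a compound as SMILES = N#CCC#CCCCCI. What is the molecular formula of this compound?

Walk through each heavy atom and fill implicit hydrogens from standard valence (C 4, N 3, O 2, S 2, halogen 1):
  atom 1: N, bond orders sum to 3 (valence 3) → 0 H
  atom 2: C, bond orders sum to 4 (valence 4) → 0 H
  atom 3: C, bond orders sum to 2 (valence 4) → 2 H
  atom 4: C, bond orders sum to 4 (valence 4) → 0 H
  atom 5: C, bond orders sum to 4 (valence 4) → 0 H
  atom 6: C, bond orders sum to 2 (valence 4) → 2 H
  atom 7: C, bond orders sum to 2 (valence 4) → 2 H
  atom 8: C, bond orders sum to 2 (valence 4) → 2 H
  atom 9: C, bond orders sum to 2 (valence 4) → 2 H
  atom 10: I (halogen, monovalent) → 0 H
Totals → C:8, H:10, I:1, N:1.
In Hill order: C8H10IN.

C8H10IN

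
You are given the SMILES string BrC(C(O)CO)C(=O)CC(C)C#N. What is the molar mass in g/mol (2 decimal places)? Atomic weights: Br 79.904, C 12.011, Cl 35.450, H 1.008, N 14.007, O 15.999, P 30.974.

First, the molecular formula is C8H12BrNO3 (counting implicit H from valence).
  Br: 1 × 79.904 = 79.904
  C: 8 × 12.011 = 96.088
  H: 12 × 1.008 = 12.096
  N: 1 × 14.007 = 14.007
  O: 3 × 15.999 = 47.997
Sum: 1×79.904 + 8×12.011 + 12×1.008 + 1×14.007 + 3×15.999 = 250.092 → 250.09 g/mol.

250.09 g/mol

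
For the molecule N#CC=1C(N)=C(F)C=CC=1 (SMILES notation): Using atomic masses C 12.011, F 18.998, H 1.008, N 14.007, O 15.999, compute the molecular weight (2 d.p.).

136.13 g/mol

First, the molecular formula is C7H5FN2 (counting implicit H from valence).
  C: 7 × 12.011 = 84.077
  F: 1 × 18.998 = 18.998
  H: 5 × 1.008 = 5.040
  N: 2 × 14.007 = 28.014
Sum: 7×12.011 + 1×18.998 + 5×1.008 + 2×14.007 = 136.129 → 136.13 g/mol.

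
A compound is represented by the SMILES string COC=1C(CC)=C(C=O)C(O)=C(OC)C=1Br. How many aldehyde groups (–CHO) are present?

1

The aldehyde motif appears at heavy-atom position 8 in the SMILES.
Other groups present: 2 ether, 1 hydroxyl.
Aldehyde count: 1.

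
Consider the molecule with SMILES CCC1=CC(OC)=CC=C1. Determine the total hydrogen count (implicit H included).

12

Walk through each heavy atom and fill implicit hydrogens from standard valence (C 4, N 3, O 2, S 2, halogen 1):
  atom 1: C, bond orders sum to 1 (valence 4) → 3 H
  atom 2: C, bond orders sum to 2 (valence 4) → 2 H
  atom 3: C, bond orders sum to 4 (valence 4) → 0 H
  atom 4: C, bond orders sum to 3 (valence 4) → 1 H
  atom 5: C, bond orders sum to 4 (valence 4) → 0 H
  atom 6: O, bond orders sum to 2 (valence 2) → 0 H
  atom 7: C, bond orders sum to 1 (valence 4) → 3 H
  atom 8: C, bond orders sum to 3 (valence 4) → 1 H
  atom 9: C, bond orders sum to 3 (valence 4) → 1 H
  atom 10: C, bond orders sum to 3 (valence 4) → 1 H
Total hydrogens: 12.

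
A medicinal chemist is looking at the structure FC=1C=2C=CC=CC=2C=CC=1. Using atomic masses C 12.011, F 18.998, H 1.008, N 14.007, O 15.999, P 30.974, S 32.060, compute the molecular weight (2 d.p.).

First, the molecular formula is C10H7F (counting implicit H from valence).
  C: 10 × 12.011 = 120.110
  F: 1 × 18.998 = 18.998
  H: 7 × 1.008 = 7.056
Sum: 10×12.011 + 1×18.998 + 7×1.008 = 146.164 → 146.16 g/mol.

146.16 g/mol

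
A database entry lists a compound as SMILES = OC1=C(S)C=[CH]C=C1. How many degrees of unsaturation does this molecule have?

Molecular formula: C6H6OS.
DoU = (2C + 2 + N − H − X) / 2, where X is the halogen count and O/S are ignored.
    = (2·6 + 2 + 0 − 6 − 0) / 2 = 8 / 2 = 4.

4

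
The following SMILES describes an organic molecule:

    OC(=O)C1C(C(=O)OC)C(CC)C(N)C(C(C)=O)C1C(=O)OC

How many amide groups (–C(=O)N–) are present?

0

Scan the SMILES for the amide motif — none present.
Groups that are present: 1 carboxylic acid, 2 ester, 1 ketone, 1 primary amine.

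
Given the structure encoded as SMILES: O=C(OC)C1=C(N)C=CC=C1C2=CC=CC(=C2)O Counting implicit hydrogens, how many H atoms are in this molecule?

Walk through each heavy atom and fill implicit hydrogens from standard valence (C 4, N 3, O 2, S 2, halogen 1):
  atom 1: O, bond orders sum to 2 (valence 2) → 0 H
  atom 2: C, bond orders sum to 4 (valence 4) → 0 H
  atom 3: O, bond orders sum to 2 (valence 2) → 0 H
  atom 4: C, bond orders sum to 1 (valence 4) → 3 H
  atom 5: C, bond orders sum to 4 (valence 4) → 0 H
  atom 6: C, bond orders sum to 4 (valence 4) → 0 H
  atom 7: N, bond orders sum to 1 (valence 3) → 2 H
  atom 8: C, bond orders sum to 3 (valence 4) → 1 H
  atom 9: C, bond orders sum to 3 (valence 4) → 1 H
  atom 10: C, bond orders sum to 3 (valence 4) → 1 H
  atom 11: C, bond orders sum to 4 (valence 4) → 0 H
  atom 12: C, bond orders sum to 4 (valence 4) → 0 H
  atom 13: C, bond orders sum to 3 (valence 4) → 1 H
  atom 14: C, bond orders sum to 3 (valence 4) → 1 H
  atom 15: C, bond orders sum to 3 (valence 4) → 1 H
  atom 16: C, bond orders sum to 4 (valence 4) → 0 H
  atom 17: C, bond orders sum to 3 (valence 4) → 1 H
  atom 18: O, bond orders sum to 1 (valence 2) → 1 H
Total hydrogens: 13.

13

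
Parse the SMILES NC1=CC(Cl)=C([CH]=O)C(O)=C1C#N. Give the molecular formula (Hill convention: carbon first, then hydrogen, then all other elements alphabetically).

C8H5ClN2O2

Walk through each heavy atom and fill implicit hydrogens from standard valence (C 4, N 3, O 2, S 2, halogen 1):
  atom 1: N, bond orders sum to 1 (valence 3) → 2 H
  atom 2: C, bond orders sum to 4 (valence 4) → 0 H
  atom 3: C, bond orders sum to 3 (valence 4) → 1 H
  atom 4: C, bond orders sum to 4 (valence 4) → 0 H
  atom 5: Cl (halogen, monovalent) → 0 H
  atom 6: C, bond orders sum to 4 (valence 4) → 0 H
  atom 7: C with explicit H count 1
  atom 8: O, bond orders sum to 2 (valence 2) → 0 H
  atom 9: C, bond orders sum to 4 (valence 4) → 0 H
  atom 10: O, bond orders sum to 1 (valence 2) → 1 H
  atom 11: C, bond orders sum to 4 (valence 4) → 0 H
  atom 12: C, bond orders sum to 4 (valence 4) → 0 H
  atom 13: N, bond orders sum to 3 (valence 3) → 0 H
Totals → C:8, H:5, Cl:1, N:2, O:2.
In Hill order: C8H5ClN2O2.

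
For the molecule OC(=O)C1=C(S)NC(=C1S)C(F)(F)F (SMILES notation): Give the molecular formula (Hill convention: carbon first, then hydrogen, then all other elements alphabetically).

Walk through each heavy atom and fill implicit hydrogens from standard valence (C 4, N 3, O 2, S 2, halogen 1):
  atom 1: O, bond orders sum to 1 (valence 2) → 1 H
  atom 2: C, bond orders sum to 4 (valence 4) → 0 H
  atom 3: O, bond orders sum to 2 (valence 2) → 0 H
  atom 4: C, bond orders sum to 4 (valence 4) → 0 H
  atom 5: C, bond orders sum to 4 (valence 4) → 0 H
  atom 6: S, bond orders sum to 1 (valence 2) → 1 H
  atom 7: N, bond orders sum to 2 (valence 3) → 1 H
  atom 8: C, bond orders sum to 4 (valence 4) → 0 H
  atom 9: C, bond orders sum to 4 (valence 4) → 0 H
  atom 10: S, bond orders sum to 1 (valence 2) → 1 H
  atom 11: C, bond orders sum to 4 (valence 4) → 0 H
  atom 12: F (halogen, monovalent) → 0 H
  atom 13: F (halogen, monovalent) → 0 H
  atom 14: F (halogen, monovalent) → 0 H
Totals → C:6, H:4, F:3, N:1, O:2, S:2.

C6H4F3NO2S2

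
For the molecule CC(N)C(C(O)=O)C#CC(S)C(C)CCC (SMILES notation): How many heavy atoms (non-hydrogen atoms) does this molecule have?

16

Every atom symbol written in the SMILES (organic subset) is one heavy atom; implicit H are not written.
Heavy atoms by element → C:12, N:1, O:2, S:1.
Total: 16.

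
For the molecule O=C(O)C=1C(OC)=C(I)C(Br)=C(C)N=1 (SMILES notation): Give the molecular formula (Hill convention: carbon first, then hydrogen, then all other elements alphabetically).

Walk through each heavy atom and fill implicit hydrogens from standard valence (C 4, N 3, O 2, S 2, halogen 1):
  atom 1: O, bond orders sum to 2 (valence 2) → 0 H
  atom 2: C, bond orders sum to 4 (valence 4) → 0 H
  atom 3: O, bond orders sum to 1 (valence 2) → 1 H
  atom 4: C, bond orders sum to 4 (valence 4) → 0 H
  atom 5: C, bond orders sum to 4 (valence 4) → 0 H
  atom 6: O, bond orders sum to 2 (valence 2) → 0 H
  atom 7: C, bond orders sum to 1 (valence 4) → 3 H
  atom 8: C, bond orders sum to 4 (valence 4) → 0 H
  atom 9: I (halogen, monovalent) → 0 H
  atom 10: C, bond orders sum to 4 (valence 4) → 0 H
  atom 11: Br (halogen, monovalent) → 0 H
  atom 12: C, bond orders sum to 4 (valence 4) → 0 H
  atom 13: C, bond orders sum to 1 (valence 4) → 3 H
  atom 14: N, bond orders sum to 3 (valence 3) → 0 H
Totals → C:8, H:7, Br:1, I:1, N:1, O:3.

C8H7BrINO3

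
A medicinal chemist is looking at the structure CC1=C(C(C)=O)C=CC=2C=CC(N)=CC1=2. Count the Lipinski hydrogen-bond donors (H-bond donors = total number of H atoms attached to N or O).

Donors: find every N or O and count the H atoms it carries.
  atom 6 (O): bond orders sum to 2 → 0 H
  atom 13 (N): bond orders sum to 1 → 2 H
Lipinski HBD = 2.

2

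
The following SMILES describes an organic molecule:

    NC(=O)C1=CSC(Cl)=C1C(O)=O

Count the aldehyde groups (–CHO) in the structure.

0

Scan the SMILES for the aldehyde motif — none present.
Groups that are present: 1 amide, 1 carboxylic acid.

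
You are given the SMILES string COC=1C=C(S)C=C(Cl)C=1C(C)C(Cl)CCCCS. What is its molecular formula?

C14H20Cl2OS2

Walk through each heavy atom and fill implicit hydrogens from standard valence (C 4, N 3, O 2, S 2, halogen 1):
  atom 1: C, bond orders sum to 1 (valence 4) → 3 H
  atom 2: O, bond orders sum to 2 (valence 2) → 0 H
  atom 3: C, bond orders sum to 4 (valence 4) → 0 H
  atom 4: C, bond orders sum to 3 (valence 4) → 1 H
  atom 5: C, bond orders sum to 4 (valence 4) → 0 H
  atom 6: S, bond orders sum to 1 (valence 2) → 1 H
  atom 7: C, bond orders sum to 3 (valence 4) → 1 H
  atom 8: C, bond orders sum to 4 (valence 4) → 0 H
  atom 9: Cl (halogen, monovalent) → 0 H
  atom 10: C, bond orders sum to 4 (valence 4) → 0 H
  atom 11: C, bond orders sum to 3 (valence 4) → 1 H
  atom 12: C, bond orders sum to 1 (valence 4) → 3 H
  atom 13: C, bond orders sum to 3 (valence 4) → 1 H
  atom 14: Cl (halogen, monovalent) → 0 H
  atom 15: C, bond orders sum to 2 (valence 4) → 2 H
  atom 16: C, bond orders sum to 2 (valence 4) → 2 H
  atom 17: C, bond orders sum to 2 (valence 4) → 2 H
  atom 18: C, bond orders sum to 2 (valence 4) → 2 H
  atom 19: S, bond orders sum to 1 (valence 2) → 1 H
Totals → C:14, H:20, Cl:2, O:1, S:2.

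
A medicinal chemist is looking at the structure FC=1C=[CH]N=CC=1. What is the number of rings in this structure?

In SMILES, each pair of matching ring-closure digits denotes one ring-closing bond; the number of such bonds equals the number of independent rings.
Ring-closure bonds here: 1.

1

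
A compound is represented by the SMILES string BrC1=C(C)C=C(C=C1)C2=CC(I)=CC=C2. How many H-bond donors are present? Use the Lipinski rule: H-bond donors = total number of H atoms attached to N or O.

0

Donors: find every N or O and count the H atoms it carries.
  (no N or O atoms present)
Lipinski HBD = 0.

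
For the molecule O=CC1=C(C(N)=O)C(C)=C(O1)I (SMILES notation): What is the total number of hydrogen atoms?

Walk through each heavy atom and fill implicit hydrogens from standard valence (C 4, N 3, O 2, S 2, halogen 1):
  atom 1: O, bond orders sum to 2 (valence 2) → 0 H
  atom 2: C, bond orders sum to 3 (valence 4) → 1 H
  atom 3: C, bond orders sum to 4 (valence 4) → 0 H
  atom 4: C, bond orders sum to 4 (valence 4) → 0 H
  atom 5: C, bond orders sum to 4 (valence 4) → 0 H
  atom 6: N, bond orders sum to 1 (valence 3) → 2 H
  atom 7: O, bond orders sum to 2 (valence 2) → 0 H
  atom 8: C, bond orders sum to 4 (valence 4) → 0 H
  atom 9: C, bond orders sum to 1 (valence 4) → 3 H
  atom 10: C, bond orders sum to 4 (valence 4) → 0 H
  atom 11: O, bond orders sum to 2 (valence 2) → 0 H
  atom 12: I (halogen, monovalent) → 0 H
Total hydrogens: 6.

6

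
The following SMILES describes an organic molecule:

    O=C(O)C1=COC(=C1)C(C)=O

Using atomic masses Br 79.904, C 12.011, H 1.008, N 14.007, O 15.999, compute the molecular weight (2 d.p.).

154.12 g/mol

First, the molecular formula is C7H6O4 (counting implicit H from valence).
  C: 7 × 12.011 = 84.077
  H: 6 × 1.008 = 6.048
  O: 4 × 15.999 = 63.996
Sum: 7×12.011 + 6×1.008 + 4×15.999 = 154.121 → 154.12 g/mol.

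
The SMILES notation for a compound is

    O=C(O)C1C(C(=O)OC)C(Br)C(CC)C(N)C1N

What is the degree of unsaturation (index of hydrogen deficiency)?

Degree of unsaturation = (number of rings) + (number of π bonds).
Ring closures in the SMILES: 1.
π bonds: 2 double bonds (each 1 DoU) → 2 DoU from unsaturation.
Total DoU = 1 + 2 = 3.

3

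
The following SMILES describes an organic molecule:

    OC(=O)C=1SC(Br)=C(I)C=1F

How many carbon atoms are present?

5

Count every carbon token in the SMILES (each C, including those in ring-closure positions and inside branches).
Carbon count: 5.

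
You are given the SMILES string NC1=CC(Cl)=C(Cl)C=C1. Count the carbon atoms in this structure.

6

Count every carbon token in the SMILES (each C, including those in ring-closure positions and inside branches).
Carbon count: 6.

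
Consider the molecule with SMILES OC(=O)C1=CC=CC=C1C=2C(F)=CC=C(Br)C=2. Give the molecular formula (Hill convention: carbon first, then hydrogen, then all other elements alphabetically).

C13H8BrFO2

Walk through each heavy atom and fill implicit hydrogens from standard valence (C 4, N 3, O 2, S 2, halogen 1):
  atom 1: O, bond orders sum to 1 (valence 2) → 1 H
  atom 2: C, bond orders sum to 4 (valence 4) → 0 H
  atom 3: O, bond orders sum to 2 (valence 2) → 0 H
  atom 4: C, bond orders sum to 4 (valence 4) → 0 H
  atom 5: C, bond orders sum to 3 (valence 4) → 1 H
  atom 6: C, bond orders sum to 3 (valence 4) → 1 H
  atom 7: C, bond orders sum to 3 (valence 4) → 1 H
  atom 8: C, bond orders sum to 3 (valence 4) → 1 H
  atom 9: C, bond orders sum to 4 (valence 4) → 0 H
  atom 10: C, bond orders sum to 4 (valence 4) → 0 H
  atom 11: C, bond orders sum to 4 (valence 4) → 0 H
  atom 12: F (halogen, monovalent) → 0 H
  atom 13: C, bond orders sum to 3 (valence 4) → 1 H
  atom 14: C, bond orders sum to 3 (valence 4) → 1 H
  atom 15: C, bond orders sum to 4 (valence 4) → 0 H
  atom 16: Br (halogen, monovalent) → 0 H
  atom 17: C, bond orders sum to 3 (valence 4) → 1 H
Totals → C:13, H:8, Br:1, F:1, O:2.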